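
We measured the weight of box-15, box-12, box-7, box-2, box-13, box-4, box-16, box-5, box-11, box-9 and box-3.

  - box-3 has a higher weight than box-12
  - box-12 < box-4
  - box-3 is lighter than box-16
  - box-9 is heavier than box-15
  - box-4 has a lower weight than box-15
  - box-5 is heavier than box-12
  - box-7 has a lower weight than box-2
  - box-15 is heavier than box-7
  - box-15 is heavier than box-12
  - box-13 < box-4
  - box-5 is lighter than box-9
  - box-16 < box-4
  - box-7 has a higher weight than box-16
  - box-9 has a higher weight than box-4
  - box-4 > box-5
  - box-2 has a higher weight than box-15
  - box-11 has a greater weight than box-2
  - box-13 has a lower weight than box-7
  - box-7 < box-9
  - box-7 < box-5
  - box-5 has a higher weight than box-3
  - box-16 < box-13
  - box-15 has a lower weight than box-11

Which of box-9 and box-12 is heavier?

box-9

Link the given pairs in sequence: box-12 < box-3; box-3 < box-16; box-16 < box-7; box-7 < box-5; box-5 < box-4; box-4 < box-15; box-15 < box-9.
Chaining these gives box-12 < box-3 < box-16 < box-7 < box-5 < box-4 < box-15 < box-9.
So box-12 < box-9; box-9 is the heavier of the two.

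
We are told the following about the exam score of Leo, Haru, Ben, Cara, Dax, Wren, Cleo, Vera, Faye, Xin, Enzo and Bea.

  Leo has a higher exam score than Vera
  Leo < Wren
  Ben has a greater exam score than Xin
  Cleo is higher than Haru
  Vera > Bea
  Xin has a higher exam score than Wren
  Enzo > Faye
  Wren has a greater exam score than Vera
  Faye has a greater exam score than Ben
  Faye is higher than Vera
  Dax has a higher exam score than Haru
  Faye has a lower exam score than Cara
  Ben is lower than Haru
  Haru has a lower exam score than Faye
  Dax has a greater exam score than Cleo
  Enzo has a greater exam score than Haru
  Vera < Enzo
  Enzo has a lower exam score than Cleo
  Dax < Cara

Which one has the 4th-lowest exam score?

Wren

Piecing the relations together gives one ordering: Bea < Vera < Leo < Wren < Xin < Ben < Haru < Faye < Enzo < Cleo < Dax < Cara.
Counting 4 from the smallest end gives Wren.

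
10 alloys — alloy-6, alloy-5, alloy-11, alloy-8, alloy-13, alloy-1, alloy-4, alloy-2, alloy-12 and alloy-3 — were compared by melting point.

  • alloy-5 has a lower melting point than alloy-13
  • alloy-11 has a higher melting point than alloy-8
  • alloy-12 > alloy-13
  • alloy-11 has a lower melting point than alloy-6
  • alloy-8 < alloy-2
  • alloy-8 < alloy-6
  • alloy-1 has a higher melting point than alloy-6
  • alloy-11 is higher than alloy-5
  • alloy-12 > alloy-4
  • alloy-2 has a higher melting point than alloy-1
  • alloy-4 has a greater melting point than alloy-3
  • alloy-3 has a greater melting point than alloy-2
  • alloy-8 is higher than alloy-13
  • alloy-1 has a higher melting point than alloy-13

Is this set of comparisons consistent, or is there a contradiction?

The single ordering alloy-5 < alloy-13 < alloy-8 < alloy-11 < alloy-6 < alloy-1 < alloy-2 < alloy-3 < alloy-4 < alloy-12 satisfies every listed relation, so no contradiction arises.

consistent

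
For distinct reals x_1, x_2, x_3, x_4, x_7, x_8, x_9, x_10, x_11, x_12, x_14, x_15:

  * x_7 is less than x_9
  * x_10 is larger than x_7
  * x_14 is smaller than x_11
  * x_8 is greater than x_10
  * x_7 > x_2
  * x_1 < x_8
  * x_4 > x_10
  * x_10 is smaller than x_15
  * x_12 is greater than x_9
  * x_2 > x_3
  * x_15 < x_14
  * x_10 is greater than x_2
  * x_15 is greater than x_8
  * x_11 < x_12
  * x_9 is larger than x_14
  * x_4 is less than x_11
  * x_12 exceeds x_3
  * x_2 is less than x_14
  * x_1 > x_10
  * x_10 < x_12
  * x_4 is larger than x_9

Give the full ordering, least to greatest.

Each adjacent pair is fixed by a given relation: x_3 < x_2; x_2 < x_7; x_7 < x_10; x_10 < x_1; x_1 < x_8; x_8 < x_15; x_15 < x_14; x_14 < x_9; x_9 < x_4; x_4 < x_11; x_11 < x_12. Chaining them end to end gives the full order.

x_3 < x_2 < x_7 < x_10 < x_1 < x_8 < x_15 < x_14 < x_9 < x_4 < x_11 < x_12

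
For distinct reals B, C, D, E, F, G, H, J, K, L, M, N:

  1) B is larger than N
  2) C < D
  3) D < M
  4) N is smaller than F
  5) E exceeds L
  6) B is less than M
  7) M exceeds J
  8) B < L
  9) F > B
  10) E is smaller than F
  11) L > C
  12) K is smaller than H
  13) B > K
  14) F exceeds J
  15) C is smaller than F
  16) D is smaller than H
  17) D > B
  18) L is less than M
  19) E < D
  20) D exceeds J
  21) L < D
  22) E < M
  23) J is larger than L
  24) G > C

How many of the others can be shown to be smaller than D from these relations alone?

From D the given relations immediately reach B, C, L, E, J.
From those, K, N — 7 in total.
No other element is forced below D by the given relations, so the count is 7.

7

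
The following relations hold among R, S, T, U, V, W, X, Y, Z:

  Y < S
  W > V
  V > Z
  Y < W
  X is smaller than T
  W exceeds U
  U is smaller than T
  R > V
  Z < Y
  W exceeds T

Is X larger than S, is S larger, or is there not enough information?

undetermined

Following every chain through X: above X we get T, W.
S is not reached, and no chain runs the other way from S to X.
So the given relations leave the order of X and S undetermined.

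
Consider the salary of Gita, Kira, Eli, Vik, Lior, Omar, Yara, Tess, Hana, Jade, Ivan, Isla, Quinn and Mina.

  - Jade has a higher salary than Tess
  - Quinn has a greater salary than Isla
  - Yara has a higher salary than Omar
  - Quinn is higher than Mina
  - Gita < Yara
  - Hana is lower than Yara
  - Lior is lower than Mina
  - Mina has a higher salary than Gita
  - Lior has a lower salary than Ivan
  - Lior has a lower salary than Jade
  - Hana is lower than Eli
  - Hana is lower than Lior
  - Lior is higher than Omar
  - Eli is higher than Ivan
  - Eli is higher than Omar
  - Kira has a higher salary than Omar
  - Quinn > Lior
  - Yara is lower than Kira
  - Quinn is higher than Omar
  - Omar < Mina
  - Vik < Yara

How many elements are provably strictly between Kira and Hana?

1

Chaining upward from Hana reaches: Lior, Ivan, Eli, Mina, Jade, Yara, Quinn.
Chaining downward from Kira reaches: Gita, Omar, Vik, Yara.
Strictly between Hana and Kira are those in both lists: Yara — 1 element.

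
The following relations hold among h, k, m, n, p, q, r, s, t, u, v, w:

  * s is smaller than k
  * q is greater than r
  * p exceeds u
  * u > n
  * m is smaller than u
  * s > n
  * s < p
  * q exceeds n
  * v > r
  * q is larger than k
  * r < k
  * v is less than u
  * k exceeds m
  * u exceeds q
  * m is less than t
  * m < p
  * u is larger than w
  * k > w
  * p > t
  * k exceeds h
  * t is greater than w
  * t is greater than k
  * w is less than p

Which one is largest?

p

n is not greatest since n < s; w is not greatest since w < k; s is not greatest since s < p; r is not greatest since r < v; m is not greatest since m < u; h is not greatest since h < k; k is not greatest since k < q; v is not greatest since v < u; q is not greatest since q < u; u is not greatest since u < p; t is not greatest since t < p.
Only p has nothing above it, so p is the largest.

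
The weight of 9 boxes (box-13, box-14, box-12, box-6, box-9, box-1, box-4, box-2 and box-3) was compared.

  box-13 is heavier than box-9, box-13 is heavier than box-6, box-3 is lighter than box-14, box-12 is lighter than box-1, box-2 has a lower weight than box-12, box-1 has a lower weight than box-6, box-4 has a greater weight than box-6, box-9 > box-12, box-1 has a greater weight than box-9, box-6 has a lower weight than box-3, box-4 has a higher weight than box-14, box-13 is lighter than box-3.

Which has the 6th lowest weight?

box-13

Piecing the relations together gives one ordering: box-2 < box-12 < box-9 < box-1 < box-6 < box-13 < box-3 < box-14 < box-4.
The 6th smallest is box-13.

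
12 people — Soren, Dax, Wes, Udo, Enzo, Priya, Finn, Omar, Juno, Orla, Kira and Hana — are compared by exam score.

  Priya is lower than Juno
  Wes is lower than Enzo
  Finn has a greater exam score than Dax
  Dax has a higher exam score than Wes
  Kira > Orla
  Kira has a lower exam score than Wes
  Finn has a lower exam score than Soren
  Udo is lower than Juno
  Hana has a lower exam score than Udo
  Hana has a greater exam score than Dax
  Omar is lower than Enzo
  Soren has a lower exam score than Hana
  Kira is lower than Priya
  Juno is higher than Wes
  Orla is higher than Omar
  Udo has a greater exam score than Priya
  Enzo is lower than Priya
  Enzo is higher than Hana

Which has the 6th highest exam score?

Chaining the given pairs: Omar < Orla < Kira < Wes < Dax < Finn < Soren < Hana < Enzo < Priya < Udo < Juno.
The 6th largest is Soren.

Soren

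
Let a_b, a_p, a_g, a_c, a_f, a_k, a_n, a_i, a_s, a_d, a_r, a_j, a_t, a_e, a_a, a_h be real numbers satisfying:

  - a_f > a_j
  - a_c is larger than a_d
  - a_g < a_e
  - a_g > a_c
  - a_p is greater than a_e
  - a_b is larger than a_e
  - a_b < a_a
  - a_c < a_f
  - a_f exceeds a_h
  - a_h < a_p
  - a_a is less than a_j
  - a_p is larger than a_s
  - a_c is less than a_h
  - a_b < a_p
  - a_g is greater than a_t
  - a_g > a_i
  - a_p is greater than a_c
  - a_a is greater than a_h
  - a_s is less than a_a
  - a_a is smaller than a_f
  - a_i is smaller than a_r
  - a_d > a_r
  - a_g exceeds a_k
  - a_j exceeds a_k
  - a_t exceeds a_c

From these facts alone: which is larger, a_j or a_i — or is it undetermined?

a_j

a_i < a_r and a_r < a_d give a_i < a_d.
Then a_d < a_c extends the chain to a_c.
Then a_c < a_t extends the chain to a_t.
Then a_t < a_g extends the chain to a_g.
Then a_g < a_e extends the chain to a_e.
Then a_e < a_b extends the chain to a_b.
With a_b < a_a: a_i < a_r < a_d < a_c < a_t < a_g < a_e < a_b < a_a.
With a_a < a_j: a_i < a_r < a_d < a_c < a_t < a_g < a_e < a_b < a_a < a_j.
So a_j is larger.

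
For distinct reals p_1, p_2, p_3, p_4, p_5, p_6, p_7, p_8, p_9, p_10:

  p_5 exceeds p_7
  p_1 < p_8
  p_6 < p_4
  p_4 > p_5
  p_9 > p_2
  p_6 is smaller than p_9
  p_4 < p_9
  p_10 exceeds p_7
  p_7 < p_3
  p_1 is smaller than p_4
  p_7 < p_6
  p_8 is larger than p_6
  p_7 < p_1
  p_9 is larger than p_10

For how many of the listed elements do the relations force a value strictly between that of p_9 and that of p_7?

Chaining upward from p_7 reaches: p_1, p_3, p_5, p_6, p_10, p_8, p_4.
Chaining downward from p_9 reaches: p_1, p_5, p_2, p_6, p_10, p_4.
Strictly between p_7 and p_9 are those in both lists: p_1, p_5, p_6, p_10, p_4 — 5 elements.

5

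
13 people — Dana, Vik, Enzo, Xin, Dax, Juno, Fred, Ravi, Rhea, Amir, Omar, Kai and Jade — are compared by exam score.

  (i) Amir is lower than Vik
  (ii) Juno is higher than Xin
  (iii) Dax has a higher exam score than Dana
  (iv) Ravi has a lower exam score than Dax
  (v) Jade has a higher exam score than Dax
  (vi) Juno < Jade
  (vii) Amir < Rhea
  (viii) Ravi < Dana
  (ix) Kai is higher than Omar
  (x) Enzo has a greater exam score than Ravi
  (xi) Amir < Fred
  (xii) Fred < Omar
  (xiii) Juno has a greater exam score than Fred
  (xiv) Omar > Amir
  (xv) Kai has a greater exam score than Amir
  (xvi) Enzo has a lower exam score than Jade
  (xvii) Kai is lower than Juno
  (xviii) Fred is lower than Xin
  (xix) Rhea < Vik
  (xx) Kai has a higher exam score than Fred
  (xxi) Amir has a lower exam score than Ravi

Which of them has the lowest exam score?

Chaining upward from Amir: directly above it, Fred, Ravi, Rhea, Omar, Kai, Vik; then Xin, Juno, Dana, Enzo, Dax; then Jade.
That covers every other element, and nothing is given below Amir, so Amir is the lowest exam score.

Amir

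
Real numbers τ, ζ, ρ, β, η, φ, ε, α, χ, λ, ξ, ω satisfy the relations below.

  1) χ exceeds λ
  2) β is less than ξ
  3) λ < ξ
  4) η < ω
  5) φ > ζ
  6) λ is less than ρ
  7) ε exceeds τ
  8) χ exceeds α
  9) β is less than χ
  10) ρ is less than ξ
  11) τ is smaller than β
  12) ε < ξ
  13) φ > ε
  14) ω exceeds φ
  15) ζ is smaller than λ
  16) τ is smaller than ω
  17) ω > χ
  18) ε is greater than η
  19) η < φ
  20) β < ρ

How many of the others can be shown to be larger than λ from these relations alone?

4

Directly above λ: ρ, ξ, χ.
One step further: ω (4 so far).
No other element is forced above λ by the given relations, so the count is 4.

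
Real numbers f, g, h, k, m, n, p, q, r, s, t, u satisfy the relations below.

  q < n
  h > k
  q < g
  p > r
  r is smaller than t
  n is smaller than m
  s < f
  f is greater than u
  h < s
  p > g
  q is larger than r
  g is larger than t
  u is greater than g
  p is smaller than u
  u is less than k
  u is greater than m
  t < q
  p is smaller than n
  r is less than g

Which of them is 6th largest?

m

The consecutive relations fix a unique order: r < t < q < g < p < n < m < u < k < h < s < f.
Counting 6 from the largest end gives m.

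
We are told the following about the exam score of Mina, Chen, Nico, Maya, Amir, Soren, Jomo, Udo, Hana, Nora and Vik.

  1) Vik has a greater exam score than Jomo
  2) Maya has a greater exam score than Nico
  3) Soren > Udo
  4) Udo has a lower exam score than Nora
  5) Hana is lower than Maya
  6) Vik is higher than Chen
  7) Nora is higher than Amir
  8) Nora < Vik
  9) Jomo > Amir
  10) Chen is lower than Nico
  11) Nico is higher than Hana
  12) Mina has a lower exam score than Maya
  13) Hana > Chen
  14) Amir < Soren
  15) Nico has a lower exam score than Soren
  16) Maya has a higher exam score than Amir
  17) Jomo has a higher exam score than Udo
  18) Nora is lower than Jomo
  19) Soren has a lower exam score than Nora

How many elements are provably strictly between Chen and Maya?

2

The relations place Chen below Maya. An element lies strictly between them when it is forced above Chen and also forced below Maya.
Above Chen: {Hana, Nico, Soren, Nora, Jomo, Vik}. Below Maya: {Hana, Nico, Mina, Amir}.
Intersection: {Hana, Nico} — 2.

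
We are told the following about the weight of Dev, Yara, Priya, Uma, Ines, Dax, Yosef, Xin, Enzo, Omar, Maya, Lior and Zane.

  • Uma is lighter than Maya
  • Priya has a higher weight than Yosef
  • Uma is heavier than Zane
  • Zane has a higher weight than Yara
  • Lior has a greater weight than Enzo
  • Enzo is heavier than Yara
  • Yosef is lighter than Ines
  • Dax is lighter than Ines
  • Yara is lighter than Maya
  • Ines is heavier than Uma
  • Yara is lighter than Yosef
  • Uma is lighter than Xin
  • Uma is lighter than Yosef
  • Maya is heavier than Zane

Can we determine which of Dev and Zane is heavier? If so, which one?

Following every chain through Dev: nothing is chained to Dev.
Zane is not reached, and no chain runs the other way from Zane to Dev.
So the given relations leave the order of Dev and Zane undetermined.

undetermined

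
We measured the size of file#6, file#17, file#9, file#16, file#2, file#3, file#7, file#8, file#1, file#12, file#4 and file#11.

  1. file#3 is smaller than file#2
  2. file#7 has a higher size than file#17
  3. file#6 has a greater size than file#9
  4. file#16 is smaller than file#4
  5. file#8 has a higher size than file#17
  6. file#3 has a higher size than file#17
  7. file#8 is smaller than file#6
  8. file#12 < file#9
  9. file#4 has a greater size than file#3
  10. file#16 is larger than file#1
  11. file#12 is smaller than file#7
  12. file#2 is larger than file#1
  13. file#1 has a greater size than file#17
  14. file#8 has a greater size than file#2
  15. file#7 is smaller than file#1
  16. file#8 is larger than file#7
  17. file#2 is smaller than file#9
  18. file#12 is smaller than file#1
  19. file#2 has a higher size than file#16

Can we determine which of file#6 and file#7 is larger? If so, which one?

file#6

The relevant relations are file#7 < file#1; file#1 < file#16; file#16 < file#2; file#2 < file#8; file#8 < file#6.
Together: file#7 < file#1 < file#16 < file#2 < file#8 < file#6.
So file#6 is larger.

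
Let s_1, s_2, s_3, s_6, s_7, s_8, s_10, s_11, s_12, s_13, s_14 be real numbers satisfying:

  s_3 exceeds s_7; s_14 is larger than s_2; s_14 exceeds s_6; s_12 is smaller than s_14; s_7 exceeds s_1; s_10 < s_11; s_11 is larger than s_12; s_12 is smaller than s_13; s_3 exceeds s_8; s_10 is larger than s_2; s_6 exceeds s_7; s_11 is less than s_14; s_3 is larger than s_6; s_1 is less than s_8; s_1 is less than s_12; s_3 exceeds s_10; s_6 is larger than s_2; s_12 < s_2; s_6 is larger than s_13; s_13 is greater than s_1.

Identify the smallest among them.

s_8 is not least since s_1 < s_8; s_7 is not least since s_1 < s_7; s_12 is not least since s_1 < s_12; s_2 is not least since s_12 < s_2; s_10 is not least since s_2 < s_10; s_13 is not least since s_12 < s_13; s_11 is not least since s_12 < s_11; s_6 is not least since s_7 < s_6; s_3 is not least since s_6 < s_3; s_14 is not least since s_12 < s_14.
Only s_1 has nothing below it, so s_1 is the smallest.

s_1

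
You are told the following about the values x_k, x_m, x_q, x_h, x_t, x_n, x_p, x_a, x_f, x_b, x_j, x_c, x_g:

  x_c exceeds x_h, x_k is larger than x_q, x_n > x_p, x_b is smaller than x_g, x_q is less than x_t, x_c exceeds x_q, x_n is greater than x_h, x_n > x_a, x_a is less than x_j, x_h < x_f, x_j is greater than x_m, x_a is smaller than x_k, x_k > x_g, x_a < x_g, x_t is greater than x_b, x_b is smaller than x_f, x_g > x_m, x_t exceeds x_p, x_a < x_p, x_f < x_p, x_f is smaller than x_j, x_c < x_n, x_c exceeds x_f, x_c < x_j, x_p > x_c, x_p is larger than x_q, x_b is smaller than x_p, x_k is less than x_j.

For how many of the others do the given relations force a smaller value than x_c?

4

Directly below x_c: x_q, x_h, x_f.
One step further: x_b (4 so far).
No other element is forced below x_c by the given relations, so the count is 4.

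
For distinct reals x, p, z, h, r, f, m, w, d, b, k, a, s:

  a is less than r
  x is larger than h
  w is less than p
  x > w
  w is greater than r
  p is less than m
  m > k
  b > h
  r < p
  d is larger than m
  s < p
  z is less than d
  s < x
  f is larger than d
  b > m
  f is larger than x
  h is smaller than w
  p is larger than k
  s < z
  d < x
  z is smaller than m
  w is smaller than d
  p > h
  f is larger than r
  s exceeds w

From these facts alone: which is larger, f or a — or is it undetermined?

f

Link the given pairs in sequence: a < r; r < w; w < s; s < z; z < m; m < d; d < x; x < f.
Chaining these gives a < r < w < s < z < m < d < x < f.
So f is larger.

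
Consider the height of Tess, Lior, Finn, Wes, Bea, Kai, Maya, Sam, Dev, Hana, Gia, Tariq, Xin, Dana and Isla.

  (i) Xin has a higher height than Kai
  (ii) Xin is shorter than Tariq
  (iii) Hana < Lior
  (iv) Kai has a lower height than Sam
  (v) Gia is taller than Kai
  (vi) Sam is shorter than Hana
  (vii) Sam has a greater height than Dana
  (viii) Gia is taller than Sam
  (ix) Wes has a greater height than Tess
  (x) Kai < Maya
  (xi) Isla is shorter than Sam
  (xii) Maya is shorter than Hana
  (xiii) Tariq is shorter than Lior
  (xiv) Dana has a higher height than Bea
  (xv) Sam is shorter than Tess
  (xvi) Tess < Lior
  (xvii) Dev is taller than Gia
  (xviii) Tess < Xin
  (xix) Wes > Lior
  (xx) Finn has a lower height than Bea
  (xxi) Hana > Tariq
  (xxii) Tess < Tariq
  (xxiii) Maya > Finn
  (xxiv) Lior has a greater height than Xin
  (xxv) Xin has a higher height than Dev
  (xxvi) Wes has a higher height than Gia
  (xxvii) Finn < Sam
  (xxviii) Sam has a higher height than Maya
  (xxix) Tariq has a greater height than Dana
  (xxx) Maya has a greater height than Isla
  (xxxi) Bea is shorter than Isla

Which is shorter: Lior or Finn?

Finn

Following the relations from Finn: Finn < Bea < Isla < Maya < Sam < Gia < Dev < Xin < Tariq < Hana < Lior.
So Finn < Lior; Finn is the shorter of the two.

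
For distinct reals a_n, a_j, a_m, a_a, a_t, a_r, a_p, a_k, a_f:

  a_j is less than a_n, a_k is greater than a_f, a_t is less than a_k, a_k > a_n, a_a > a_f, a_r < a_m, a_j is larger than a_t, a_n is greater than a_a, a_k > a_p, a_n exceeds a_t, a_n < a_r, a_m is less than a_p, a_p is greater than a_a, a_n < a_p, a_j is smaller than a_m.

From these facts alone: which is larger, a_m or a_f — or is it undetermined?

a_f < a_a and a_a < a_n give a_f < a_n.
With a_n < a_r: a_f < a_a < a_n < a_r.
With a_r < a_m: a_f < a_a < a_n < a_r < a_m.
So a_m is larger.

a_m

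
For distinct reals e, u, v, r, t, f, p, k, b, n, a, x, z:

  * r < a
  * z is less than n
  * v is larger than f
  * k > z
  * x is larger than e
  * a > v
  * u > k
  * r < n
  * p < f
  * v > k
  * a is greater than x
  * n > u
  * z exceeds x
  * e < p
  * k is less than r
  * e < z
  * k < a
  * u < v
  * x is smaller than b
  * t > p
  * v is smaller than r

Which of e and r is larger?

Chaining the given relations: e < x < z < k < u < v < r.
So e < r; r is the larger of the two.

r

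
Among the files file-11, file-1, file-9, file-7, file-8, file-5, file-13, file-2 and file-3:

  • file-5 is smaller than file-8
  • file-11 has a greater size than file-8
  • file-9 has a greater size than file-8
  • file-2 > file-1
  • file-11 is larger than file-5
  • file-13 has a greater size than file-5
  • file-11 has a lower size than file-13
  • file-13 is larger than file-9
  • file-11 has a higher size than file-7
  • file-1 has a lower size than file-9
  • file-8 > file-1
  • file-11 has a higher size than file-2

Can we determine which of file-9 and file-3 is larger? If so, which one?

Following every chain through file-9: above file-9 we get file-13; below file-9 we get file-5, file-1, file-8.
file-3 is not reached, and no chain runs the other way from file-3 to file-9.
So the given relations leave the order of file-9 and file-3 undetermined.

undetermined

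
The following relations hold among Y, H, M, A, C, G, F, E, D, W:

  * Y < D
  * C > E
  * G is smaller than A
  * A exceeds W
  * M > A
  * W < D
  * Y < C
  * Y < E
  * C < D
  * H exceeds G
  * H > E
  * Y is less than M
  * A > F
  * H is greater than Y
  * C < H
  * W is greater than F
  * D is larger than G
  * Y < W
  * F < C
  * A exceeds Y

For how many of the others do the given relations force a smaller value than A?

Directly below A: Y, F, G, W.
Nothing else is reachable below A; 4 in all.

4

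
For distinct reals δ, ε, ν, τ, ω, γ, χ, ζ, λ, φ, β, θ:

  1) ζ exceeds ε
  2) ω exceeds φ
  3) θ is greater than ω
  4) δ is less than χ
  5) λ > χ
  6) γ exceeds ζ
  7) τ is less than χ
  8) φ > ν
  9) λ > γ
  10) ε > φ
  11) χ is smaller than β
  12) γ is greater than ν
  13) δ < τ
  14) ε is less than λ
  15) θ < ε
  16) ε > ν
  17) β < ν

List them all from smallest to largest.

Each adjacent pair is fixed by a given relation: δ < τ; τ < χ; χ < β; β < ν; ν < φ; φ < ω; ω < θ; θ < ε; ε < ζ; ζ < γ; γ < λ. Chaining them end to end gives the full order.

δ < τ < χ < β < ν < φ < ω < θ < ε < ζ < γ < λ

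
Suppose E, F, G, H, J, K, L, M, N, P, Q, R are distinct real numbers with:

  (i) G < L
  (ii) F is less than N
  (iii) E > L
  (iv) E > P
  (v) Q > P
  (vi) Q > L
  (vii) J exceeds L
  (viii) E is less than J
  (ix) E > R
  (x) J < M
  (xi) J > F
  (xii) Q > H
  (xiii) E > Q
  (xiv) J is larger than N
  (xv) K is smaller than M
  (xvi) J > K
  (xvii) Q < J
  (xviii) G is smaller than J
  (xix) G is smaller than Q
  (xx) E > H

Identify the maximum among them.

Chaining downward from M: directly below it, K, J; then F, G, L, N, Q, E; then P, H, R.
That covers every other element, and nothing is given above M, so M is the maximum.

M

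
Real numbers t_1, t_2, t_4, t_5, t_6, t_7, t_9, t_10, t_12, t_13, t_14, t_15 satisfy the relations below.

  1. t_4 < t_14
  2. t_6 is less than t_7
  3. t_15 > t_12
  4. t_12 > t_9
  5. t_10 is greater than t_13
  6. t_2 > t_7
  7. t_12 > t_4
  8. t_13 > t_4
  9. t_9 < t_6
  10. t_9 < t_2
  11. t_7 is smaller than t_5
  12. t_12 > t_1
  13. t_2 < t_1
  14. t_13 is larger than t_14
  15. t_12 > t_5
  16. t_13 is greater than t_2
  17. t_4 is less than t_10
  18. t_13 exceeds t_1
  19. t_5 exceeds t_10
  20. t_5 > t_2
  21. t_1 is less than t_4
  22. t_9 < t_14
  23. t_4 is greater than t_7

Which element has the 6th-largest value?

t_14

Piecing the relations together gives one ordering: t_9 < t_6 < t_7 < t_2 < t_1 < t_4 < t_14 < t_13 < t_10 < t_5 < t_12 < t_15.
The 6th largest is t_14.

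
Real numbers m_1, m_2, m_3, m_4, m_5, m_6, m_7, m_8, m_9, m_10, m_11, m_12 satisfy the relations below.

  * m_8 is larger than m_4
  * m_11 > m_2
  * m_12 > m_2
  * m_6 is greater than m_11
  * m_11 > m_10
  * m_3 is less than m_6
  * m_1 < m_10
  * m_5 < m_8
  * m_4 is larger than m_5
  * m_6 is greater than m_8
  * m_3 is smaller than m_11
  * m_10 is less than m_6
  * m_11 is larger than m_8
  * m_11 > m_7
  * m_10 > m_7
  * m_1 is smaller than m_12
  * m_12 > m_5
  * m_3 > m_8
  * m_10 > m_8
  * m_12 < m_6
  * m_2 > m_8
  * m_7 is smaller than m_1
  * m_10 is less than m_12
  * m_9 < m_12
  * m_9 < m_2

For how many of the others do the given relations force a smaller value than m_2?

4

Directly below m_2: m_9, m_8.
One step further: m_5, m_4 (4 so far).
Nothing else is reachable below m_2; 4 in all.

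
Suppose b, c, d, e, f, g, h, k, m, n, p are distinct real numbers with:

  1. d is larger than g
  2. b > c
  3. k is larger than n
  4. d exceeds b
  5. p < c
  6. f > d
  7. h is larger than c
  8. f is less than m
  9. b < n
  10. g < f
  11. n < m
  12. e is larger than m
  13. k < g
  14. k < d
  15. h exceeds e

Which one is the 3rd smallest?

b

Chaining the given pairs: p < c < b < n < k < g < d < f < m < e < h.
The 3rd smallest is b.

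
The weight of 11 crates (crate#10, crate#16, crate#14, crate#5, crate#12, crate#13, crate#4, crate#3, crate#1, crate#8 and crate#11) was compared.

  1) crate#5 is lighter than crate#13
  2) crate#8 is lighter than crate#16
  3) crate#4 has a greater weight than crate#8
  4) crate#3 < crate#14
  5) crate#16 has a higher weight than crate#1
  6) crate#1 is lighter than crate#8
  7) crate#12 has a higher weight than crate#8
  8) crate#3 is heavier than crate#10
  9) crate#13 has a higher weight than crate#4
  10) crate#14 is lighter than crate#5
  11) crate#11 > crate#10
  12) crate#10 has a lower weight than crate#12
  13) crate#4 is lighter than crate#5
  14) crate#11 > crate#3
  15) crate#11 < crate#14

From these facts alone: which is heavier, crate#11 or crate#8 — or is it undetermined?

Following every chain through crate#8: above crate#8 we get crate#4, crate#12, crate#16, crate#5, crate#13; below crate#8 we get crate#1.
crate#11 is not reached, and no chain runs the other way from crate#11 to crate#8.
So the given relations leave the order of crate#8 and crate#11 undetermined.

undetermined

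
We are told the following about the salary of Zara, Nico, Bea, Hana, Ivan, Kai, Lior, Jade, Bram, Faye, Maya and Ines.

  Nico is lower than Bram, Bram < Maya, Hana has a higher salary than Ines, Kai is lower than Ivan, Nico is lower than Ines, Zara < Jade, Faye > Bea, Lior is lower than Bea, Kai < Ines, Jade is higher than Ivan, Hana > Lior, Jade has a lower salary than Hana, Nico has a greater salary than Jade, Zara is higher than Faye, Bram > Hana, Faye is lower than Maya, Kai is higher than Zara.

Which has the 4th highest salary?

Ines

The consecutive relations fix a unique order: Lior < Bea < Faye < Zara < Kai < Ivan < Jade < Nico < Ines < Hana < Bram < Maya.
The 4th largest is Ines.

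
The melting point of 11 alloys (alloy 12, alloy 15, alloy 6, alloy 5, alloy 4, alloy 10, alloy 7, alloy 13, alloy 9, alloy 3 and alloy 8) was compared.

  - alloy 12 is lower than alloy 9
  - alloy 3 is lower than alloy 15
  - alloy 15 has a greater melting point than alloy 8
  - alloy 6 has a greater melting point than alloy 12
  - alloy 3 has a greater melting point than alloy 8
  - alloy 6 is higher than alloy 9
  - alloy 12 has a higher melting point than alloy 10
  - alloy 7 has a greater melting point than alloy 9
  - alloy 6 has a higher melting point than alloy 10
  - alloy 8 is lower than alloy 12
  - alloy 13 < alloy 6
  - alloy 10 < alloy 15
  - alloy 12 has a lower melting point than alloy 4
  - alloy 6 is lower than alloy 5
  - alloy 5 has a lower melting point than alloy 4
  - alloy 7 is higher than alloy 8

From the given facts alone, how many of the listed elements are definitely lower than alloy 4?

Directly below alloy 4: alloy 12, alloy 5.
One step further: alloy 8, alloy 10, alloy 6 (5 so far).
One step further: alloy 9, alloy 13 (7 so far).
No other element is forced below alloy 4 by the given relations, so the count is 7.

7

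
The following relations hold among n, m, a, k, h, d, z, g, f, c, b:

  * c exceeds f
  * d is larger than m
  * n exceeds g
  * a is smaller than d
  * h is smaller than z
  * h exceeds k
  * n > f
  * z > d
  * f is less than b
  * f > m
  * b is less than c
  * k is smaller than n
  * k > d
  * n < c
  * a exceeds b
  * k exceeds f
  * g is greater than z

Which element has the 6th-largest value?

k

Chaining the given pairs: m < f < b < a < d < k < h < z < g < n < c.
The 6th largest is k.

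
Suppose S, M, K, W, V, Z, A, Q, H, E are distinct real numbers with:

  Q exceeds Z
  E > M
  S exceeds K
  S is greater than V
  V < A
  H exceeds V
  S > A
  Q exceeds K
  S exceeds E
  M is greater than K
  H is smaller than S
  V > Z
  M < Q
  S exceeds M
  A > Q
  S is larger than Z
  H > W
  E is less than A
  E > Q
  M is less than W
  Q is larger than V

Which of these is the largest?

Chaining downward from S: directly below it, K, M, Z, V, E, H, A; then Q, W.
That covers every other element, and nothing is given above S, so S is the largest.

S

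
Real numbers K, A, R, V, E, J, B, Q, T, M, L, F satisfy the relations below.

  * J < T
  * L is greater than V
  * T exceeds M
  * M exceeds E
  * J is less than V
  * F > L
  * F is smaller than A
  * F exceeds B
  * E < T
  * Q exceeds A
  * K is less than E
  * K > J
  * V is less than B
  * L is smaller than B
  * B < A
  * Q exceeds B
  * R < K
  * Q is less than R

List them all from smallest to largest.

The consecutive links are each given: J < V; V < L; L < B; B < F; F < A; A < Q; Q < R; R < K; K < E; E < M; M < T.

J < V < L < B < F < A < Q < R < K < E < M < T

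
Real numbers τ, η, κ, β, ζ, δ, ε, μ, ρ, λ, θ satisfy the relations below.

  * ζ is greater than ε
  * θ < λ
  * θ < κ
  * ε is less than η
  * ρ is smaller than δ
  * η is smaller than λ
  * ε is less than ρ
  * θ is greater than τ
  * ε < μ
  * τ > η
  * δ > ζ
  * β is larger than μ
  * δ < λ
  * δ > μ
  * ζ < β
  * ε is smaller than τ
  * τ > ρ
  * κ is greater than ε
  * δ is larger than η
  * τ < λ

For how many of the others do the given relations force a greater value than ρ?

5

The elements the relations force above ρ are δ, τ, θ, κ, λ — no chain reaches any other.
That is 5.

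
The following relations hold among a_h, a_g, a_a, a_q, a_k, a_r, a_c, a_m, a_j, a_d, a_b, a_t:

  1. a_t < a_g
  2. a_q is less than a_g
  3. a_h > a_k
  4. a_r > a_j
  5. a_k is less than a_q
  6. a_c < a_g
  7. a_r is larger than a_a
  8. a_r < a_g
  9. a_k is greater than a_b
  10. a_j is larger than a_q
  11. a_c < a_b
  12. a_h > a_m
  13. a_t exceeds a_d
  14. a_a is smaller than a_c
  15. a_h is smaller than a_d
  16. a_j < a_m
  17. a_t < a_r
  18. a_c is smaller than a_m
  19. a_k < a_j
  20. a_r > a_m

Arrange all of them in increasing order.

a_a < a_c < a_b < a_k < a_q < a_j < a_m < a_h < a_d < a_t < a_r < a_g

The consecutive links are each given: a_a < a_c; a_c < a_b; a_b < a_k; a_k < a_q; a_q < a_j; a_j < a_m; a_m < a_h; a_h < a_d; a_d < a_t; a_t < a_r; a_r < a_g.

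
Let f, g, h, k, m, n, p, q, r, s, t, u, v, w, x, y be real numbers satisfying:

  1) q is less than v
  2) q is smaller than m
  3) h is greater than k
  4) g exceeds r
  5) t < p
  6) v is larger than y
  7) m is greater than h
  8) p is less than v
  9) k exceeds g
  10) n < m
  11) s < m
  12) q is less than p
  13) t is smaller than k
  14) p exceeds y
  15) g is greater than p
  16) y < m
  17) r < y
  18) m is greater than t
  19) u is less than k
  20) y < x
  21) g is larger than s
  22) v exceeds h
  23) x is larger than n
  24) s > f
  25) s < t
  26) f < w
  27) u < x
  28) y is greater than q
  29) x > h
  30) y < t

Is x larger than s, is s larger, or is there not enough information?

x

Link the given pairs in sequence: s < t; t < p; p < g; g < k; k < h; h < x.
Chaining these gives s < t < p < g < k < h < x.
So x is larger.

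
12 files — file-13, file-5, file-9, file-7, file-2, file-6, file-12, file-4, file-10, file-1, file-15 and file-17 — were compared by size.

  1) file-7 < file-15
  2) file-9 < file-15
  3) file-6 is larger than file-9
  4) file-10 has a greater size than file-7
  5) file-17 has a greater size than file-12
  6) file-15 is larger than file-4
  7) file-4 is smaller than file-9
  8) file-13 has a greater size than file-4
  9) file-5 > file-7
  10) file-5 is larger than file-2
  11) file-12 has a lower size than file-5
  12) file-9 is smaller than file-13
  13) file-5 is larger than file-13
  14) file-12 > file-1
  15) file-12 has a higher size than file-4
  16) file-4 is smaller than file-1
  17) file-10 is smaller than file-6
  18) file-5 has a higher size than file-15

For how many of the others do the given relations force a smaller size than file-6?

4

From file-6 the given relations immediately reach file-9, file-10.
From those, file-4, file-7 — 4 in total.
Nothing else is reachable below file-6; 4 in all.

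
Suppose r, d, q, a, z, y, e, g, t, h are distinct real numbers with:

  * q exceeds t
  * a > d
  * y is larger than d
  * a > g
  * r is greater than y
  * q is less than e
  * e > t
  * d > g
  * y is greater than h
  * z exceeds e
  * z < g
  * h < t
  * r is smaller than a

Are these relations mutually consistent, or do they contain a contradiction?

consistent

Every relation is compatible with h < t < q < e < z < g < d < y < r < a; the set is consistent.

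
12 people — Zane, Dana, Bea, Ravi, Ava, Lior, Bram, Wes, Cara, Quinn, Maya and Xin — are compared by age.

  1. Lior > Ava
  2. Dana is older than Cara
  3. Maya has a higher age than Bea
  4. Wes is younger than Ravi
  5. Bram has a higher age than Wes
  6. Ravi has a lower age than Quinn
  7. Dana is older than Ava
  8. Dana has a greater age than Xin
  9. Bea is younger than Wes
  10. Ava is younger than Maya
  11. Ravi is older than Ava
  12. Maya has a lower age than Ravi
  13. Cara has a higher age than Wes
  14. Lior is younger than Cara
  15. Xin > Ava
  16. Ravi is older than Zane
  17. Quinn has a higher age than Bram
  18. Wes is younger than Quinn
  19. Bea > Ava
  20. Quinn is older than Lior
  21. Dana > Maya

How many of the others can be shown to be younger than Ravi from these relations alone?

5

The elements the relations force below Ravi are Ava, Zane, Bea, Wes, Maya — no chain reaches any other.
That is 5.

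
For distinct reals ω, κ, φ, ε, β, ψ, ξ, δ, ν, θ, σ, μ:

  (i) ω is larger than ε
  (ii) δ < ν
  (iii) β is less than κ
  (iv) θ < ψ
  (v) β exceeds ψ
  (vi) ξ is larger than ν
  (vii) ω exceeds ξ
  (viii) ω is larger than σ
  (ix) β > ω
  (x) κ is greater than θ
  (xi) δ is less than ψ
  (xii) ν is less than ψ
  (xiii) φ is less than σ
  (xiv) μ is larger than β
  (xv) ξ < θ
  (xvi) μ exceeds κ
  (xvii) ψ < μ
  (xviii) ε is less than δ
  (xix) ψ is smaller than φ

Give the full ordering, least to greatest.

The consecutive links are each given: ε < δ; δ < ν; ν < ξ; ξ < θ; θ < ψ; ψ < φ; φ < σ; σ < ω; ω < β; β < κ; κ < μ.

ε < δ < ν < ξ < θ < ψ < φ < σ < ω < β < κ < μ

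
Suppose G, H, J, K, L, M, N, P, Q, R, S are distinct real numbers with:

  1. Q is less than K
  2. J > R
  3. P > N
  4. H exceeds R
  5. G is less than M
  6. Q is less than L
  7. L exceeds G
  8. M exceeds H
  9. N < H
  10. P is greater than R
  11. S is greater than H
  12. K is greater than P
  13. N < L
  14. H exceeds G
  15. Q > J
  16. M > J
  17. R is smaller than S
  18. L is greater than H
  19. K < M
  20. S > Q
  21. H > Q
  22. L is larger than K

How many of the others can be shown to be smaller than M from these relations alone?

The elements the relations force below M are R, G, N, P, J, Q, H, K — no chain reaches any other.
That is 8.

8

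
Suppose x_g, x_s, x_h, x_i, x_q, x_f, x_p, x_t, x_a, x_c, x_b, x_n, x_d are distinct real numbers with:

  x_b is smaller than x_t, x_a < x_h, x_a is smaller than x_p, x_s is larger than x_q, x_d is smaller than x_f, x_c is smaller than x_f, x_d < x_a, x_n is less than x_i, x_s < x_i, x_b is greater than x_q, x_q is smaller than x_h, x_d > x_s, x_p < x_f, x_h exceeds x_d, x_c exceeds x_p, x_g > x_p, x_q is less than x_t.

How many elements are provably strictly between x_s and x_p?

The relations place x_s below x_p. An element lies strictly between them when it is forced above x_s and also forced below x_p.
Above x_s: {x_d, x_a, x_i, x_h, x_c, x_g, x_f}. Below x_p: {x_q, x_d, x_a}.
Intersection: {x_d, x_a} — 2.

2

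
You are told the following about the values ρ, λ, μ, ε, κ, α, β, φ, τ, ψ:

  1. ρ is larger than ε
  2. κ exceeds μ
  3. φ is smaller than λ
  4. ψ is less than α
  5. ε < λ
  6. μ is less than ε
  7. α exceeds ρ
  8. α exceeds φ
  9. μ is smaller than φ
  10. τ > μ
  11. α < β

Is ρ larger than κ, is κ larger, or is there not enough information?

Following every chain through κ: below κ we get μ.
ρ is not reached, and no chain runs the other way from ρ to κ.
So the given relations leave the order of κ and ρ undetermined.

undetermined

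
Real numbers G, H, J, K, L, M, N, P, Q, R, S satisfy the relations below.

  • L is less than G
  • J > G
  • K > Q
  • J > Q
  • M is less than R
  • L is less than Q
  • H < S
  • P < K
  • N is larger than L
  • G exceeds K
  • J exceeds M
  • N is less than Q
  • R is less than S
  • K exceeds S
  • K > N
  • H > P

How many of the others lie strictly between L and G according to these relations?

The relations place L below G. An element lies strictly between them when it is forced above L and also forced below G.
Above L: {N, Q, K, J}. Below G: {M, P, R, H, S, N, Q, K}.
Intersection: {N, Q, K} — 3.

3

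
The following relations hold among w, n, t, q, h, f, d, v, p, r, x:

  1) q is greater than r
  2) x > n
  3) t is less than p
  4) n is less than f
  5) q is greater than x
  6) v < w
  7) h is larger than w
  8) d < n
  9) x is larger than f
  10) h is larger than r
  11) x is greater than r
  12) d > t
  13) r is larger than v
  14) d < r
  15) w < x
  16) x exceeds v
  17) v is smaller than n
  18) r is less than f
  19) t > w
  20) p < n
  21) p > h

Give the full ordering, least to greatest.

Nothing is placed below v, so it is least; from there v < w; w < t; t < d; d < r; r < h; h < p; p < n; n < f; f < x; x < q, each given directly.

v < w < t < d < r < h < p < n < f < x < q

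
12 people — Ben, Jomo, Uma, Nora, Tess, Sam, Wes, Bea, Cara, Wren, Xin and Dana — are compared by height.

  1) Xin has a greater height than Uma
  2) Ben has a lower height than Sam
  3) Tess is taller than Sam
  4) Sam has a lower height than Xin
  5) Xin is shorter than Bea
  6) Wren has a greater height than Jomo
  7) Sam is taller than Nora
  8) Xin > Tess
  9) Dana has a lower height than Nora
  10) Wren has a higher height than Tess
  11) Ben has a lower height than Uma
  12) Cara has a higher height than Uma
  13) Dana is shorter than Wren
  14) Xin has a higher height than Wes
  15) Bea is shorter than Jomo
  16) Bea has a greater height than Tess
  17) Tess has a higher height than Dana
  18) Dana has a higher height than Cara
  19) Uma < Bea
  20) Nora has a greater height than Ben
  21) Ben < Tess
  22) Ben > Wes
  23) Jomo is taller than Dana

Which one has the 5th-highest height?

The consecutive relations fix a unique order: Wes < Ben < Uma < Cara < Dana < Nora < Sam < Tess < Xin < Bea < Jomo < Wren.
The 5th largest is Tess.

Tess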